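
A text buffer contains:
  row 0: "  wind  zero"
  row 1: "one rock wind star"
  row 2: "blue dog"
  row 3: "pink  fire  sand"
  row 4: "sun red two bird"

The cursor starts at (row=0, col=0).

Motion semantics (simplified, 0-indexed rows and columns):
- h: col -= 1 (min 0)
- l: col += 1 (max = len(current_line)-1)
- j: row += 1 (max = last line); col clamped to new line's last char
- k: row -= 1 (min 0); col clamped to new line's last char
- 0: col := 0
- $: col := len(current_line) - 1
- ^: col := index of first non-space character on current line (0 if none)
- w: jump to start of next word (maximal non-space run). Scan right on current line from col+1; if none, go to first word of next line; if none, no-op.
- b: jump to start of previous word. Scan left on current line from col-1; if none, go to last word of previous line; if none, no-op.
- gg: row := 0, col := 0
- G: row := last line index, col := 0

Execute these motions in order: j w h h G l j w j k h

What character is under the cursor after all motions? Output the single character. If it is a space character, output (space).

After 1 (j): row=1 col=0 char='o'
After 2 (w): row=1 col=4 char='r'
After 3 (h): row=1 col=3 char='_'
After 4 (h): row=1 col=2 char='e'
After 5 (G): row=4 col=0 char='s'
After 6 (l): row=4 col=1 char='u'
After 7 (j): row=4 col=1 char='u'
After 8 (w): row=4 col=4 char='r'
After 9 (j): row=4 col=4 char='r'
After 10 (k): row=3 col=4 char='_'
After 11 (h): row=3 col=3 char='k'

Answer: k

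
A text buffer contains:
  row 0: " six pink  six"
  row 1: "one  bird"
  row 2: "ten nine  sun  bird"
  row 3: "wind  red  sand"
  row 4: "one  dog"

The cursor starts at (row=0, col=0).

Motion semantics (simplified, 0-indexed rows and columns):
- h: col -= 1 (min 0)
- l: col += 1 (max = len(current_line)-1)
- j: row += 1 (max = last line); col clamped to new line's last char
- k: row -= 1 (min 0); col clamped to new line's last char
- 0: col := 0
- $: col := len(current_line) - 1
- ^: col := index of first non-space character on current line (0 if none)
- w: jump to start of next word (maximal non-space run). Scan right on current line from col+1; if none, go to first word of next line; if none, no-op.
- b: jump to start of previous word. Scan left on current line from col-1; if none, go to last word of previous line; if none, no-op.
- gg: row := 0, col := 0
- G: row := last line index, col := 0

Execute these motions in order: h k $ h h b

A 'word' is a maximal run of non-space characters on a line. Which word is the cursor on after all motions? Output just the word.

Answer: pink

Derivation:
After 1 (h): row=0 col=0 char='_'
After 2 (k): row=0 col=0 char='_'
After 3 ($): row=0 col=13 char='x'
After 4 (h): row=0 col=12 char='i'
After 5 (h): row=0 col=11 char='s'
After 6 (b): row=0 col=5 char='p'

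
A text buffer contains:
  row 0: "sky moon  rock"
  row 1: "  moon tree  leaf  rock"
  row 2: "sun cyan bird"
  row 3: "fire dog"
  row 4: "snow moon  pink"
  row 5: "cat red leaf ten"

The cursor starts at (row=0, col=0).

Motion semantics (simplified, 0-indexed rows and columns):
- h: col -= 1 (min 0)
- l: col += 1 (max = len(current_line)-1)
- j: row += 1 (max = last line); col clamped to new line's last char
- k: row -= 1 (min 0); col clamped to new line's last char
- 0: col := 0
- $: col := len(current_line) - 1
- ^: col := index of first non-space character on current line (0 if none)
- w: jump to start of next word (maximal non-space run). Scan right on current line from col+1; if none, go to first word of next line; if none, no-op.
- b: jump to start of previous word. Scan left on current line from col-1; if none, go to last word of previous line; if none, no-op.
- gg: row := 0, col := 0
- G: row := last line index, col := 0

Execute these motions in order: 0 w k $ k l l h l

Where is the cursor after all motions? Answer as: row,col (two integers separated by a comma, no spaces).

Answer: 0,13

Derivation:
After 1 (0): row=0 col=0 char='s'
After 2 (w): row=0 col=4 char='m'
After 3 (k): row=0 col=4 char='m'
After 4 ($): row=0 col=13 char='k'
After 5 (k): row=0 col=13 char='k'
After 6 (l): row=0 col=13 char='k'
After 7 (l): row=0 col=13 char='k'
After 8 (h): row=0 col=12 char='c'
After 9 (l): row=0 col=13 char='k'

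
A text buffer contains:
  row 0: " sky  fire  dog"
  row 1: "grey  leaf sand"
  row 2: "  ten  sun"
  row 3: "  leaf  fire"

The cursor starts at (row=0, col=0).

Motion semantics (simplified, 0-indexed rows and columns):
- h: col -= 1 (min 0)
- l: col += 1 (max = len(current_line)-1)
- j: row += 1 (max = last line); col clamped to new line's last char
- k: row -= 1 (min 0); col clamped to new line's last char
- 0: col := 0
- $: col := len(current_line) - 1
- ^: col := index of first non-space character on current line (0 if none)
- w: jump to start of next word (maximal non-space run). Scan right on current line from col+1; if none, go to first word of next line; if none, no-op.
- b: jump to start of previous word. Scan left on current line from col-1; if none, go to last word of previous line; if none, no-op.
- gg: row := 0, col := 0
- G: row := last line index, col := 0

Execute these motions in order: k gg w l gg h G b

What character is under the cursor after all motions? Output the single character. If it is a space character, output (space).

Answer: s

Derivation:
After 1 (k): row=0 col=0 char='_'
After 2 (gg): row=0 col=0 char='_'
After 3 (w): row=0 col=1 char='s'
After 4 (l): row=0 col=2 char='k'
After 5 (gg): row=0 col=0 char='_'
After 6 (h): row=0 col=0 char='_'
After 7 (G): row=3 col=0 char='_'
After 8 (b): row=2 col=7 char='s'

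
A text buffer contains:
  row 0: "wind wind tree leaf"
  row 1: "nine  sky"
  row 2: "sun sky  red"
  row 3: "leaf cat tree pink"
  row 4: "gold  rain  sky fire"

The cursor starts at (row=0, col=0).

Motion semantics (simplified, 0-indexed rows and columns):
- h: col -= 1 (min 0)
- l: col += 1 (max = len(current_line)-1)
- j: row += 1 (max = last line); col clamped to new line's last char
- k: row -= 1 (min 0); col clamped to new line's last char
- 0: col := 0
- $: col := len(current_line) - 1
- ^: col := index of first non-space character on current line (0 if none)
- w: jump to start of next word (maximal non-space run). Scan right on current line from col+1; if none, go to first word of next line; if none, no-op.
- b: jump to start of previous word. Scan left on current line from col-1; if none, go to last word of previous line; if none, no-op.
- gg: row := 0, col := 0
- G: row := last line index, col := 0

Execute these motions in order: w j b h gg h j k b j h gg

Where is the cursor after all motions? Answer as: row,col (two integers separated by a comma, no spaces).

After 1 (w): row=0 col=5 char='w'
After 2 (j): row=1 col=5 char='_'
After 3 (b): row=1 col=0 char='n'
After 4 (h): row=1 col=0 char='n'
After 5 (gg): row=0 col=0 char='w'
After 6 (h): row=0 col=0 char='w'
After 7 (j): row=1 col=0 char='n'
After 8 (k): row=0 col=0 char='w'
After 9 (b): row=0 col=0 char='w'
After 10 (j): row=1 col=0 char='n'
After 11 (h): row=1 col=0 char='n'
After 12 (gg): row=0 col=0 char='w'

Answer: 0,0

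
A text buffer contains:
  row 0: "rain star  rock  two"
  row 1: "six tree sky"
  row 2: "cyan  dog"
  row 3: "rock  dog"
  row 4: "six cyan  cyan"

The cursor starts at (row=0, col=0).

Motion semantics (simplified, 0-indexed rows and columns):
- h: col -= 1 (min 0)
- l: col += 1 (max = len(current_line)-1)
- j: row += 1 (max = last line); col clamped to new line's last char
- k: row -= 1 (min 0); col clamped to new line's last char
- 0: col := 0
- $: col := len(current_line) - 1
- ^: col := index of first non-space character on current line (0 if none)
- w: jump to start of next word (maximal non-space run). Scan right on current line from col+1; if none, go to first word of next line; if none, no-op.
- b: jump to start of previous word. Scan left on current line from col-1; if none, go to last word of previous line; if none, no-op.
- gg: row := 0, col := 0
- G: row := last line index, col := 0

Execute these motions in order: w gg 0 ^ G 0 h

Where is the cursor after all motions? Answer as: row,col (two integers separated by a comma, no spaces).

Answer: 4,0

Derivation:
After 1 (w): row=0 col=5 char='s'
After 2 (gg): row=0 col=0 char='r'
After 3 (0): row=0 col=0 char='r'
After 4 (^): row=0 col=0 char='r'
After 5 (G): row=4 col=0 char='s'
After 6 (0): row=4 col=0 char='s'
After 7 (h): row=4 col=0 char='s'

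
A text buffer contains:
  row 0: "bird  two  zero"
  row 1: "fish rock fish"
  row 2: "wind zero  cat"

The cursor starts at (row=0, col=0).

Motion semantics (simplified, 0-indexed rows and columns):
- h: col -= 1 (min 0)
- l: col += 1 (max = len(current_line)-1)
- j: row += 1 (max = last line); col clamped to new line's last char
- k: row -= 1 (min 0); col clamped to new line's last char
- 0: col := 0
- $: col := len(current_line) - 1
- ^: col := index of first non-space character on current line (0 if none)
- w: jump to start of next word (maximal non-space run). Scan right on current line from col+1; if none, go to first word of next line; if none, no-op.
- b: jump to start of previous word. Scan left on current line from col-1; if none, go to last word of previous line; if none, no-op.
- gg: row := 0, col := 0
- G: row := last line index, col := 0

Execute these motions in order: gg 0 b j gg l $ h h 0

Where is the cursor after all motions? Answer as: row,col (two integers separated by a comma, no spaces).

After 1 (gg): row=0 col=0 char='b'
After 2 (0): row=0 col=0 char='b'
After 3 (b): row=0 col=0 char='b'
After 4 (j): row=1 col=0 char='f'
After 5 (gg): row=0 col=0 char='b'
After 6 (l): row=0 col=1 char='i'
After 7 ($): row=0 col=14 char='o'
After 8 (h): row=0 col=13 char='r'
After 9 (h): row=0 col=12 char='e'
After 10 (0): row=0 col=0 char='b'

Answer: 0,0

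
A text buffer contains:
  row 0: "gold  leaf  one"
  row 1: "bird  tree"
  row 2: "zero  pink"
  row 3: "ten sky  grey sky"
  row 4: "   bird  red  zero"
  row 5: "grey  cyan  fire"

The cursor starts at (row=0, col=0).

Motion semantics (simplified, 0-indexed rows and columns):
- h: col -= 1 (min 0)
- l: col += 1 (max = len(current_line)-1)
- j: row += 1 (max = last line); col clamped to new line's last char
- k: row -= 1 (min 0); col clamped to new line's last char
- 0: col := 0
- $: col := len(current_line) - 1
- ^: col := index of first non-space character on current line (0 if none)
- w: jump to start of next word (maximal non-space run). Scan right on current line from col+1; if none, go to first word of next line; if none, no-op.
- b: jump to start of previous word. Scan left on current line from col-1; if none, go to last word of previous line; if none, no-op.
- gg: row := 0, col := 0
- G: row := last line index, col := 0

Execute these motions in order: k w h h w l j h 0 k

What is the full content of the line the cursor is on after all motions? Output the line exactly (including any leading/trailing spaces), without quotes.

Answer: gold  leaf  one

Derivation:
After 1 (k): row=0 col=0 char='g'
After 2 (w): row=0 col=6 char='l'
After 3 (h): row=0 col=5 char='_'
After 4 (h): row=0 col=4 char='_'
After 5 (w): row=0 col=6 char='l'
After 6 (l): row=0 col=7 char='e'
After 7 (j): row=1 col=7 char='r'
After 8 (h): row=1 col=6 char='t'
After 9 (0): row=1 col=0 char='b'
After 10 (k): row=0 col=0 char='g'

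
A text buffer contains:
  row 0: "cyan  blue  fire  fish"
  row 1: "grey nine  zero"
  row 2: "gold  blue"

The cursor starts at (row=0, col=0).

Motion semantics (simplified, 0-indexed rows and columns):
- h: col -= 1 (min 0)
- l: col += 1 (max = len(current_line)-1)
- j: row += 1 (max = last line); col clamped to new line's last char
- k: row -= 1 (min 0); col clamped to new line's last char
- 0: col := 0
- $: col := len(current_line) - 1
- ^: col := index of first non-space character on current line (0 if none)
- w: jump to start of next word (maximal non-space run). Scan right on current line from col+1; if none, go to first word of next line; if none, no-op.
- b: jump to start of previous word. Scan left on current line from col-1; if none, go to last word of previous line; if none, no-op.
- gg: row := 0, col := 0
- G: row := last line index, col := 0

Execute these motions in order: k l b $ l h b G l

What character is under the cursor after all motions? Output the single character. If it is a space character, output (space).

After 1 (k): row=0 col=0 char='c'
After 2 (l): row=0 col=1 char='y'
After 3 (b): row=0 col=0 char='c'
After 4 ($): row=0 col=21 char='h'
After 5 (l): row=0 col=21 char='h'
After 6 (h): row=0 col=20 char='s'
After 7 (b): row=0 col=18 char='f'
After 8 (G): row=2 col=0 char='g'
After 9 (l): row=2 col=1 char='o'

Answer: o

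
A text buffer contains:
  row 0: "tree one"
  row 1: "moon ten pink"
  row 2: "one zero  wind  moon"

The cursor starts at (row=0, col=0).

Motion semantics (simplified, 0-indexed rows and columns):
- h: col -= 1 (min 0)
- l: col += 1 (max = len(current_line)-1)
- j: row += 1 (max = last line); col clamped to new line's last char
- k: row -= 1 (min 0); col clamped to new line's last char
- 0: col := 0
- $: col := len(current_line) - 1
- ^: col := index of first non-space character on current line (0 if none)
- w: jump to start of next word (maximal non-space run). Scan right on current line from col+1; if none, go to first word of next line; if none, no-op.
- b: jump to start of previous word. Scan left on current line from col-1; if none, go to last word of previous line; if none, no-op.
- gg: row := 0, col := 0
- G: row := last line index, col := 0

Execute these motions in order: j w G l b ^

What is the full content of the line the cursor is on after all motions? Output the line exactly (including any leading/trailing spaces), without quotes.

After 1 (j): row=1 col=0 char='m'
After 2 (w): row=1 col=5 char='t'
After 3 (G): row=2 col=0 char='o'
After 4 (l): row=2 col=1 char='n'
After 5 (b): row=2 col=0 char='o'
After 6 (^): row=2 col=0 char='o'

Answer: one zero  wind  moon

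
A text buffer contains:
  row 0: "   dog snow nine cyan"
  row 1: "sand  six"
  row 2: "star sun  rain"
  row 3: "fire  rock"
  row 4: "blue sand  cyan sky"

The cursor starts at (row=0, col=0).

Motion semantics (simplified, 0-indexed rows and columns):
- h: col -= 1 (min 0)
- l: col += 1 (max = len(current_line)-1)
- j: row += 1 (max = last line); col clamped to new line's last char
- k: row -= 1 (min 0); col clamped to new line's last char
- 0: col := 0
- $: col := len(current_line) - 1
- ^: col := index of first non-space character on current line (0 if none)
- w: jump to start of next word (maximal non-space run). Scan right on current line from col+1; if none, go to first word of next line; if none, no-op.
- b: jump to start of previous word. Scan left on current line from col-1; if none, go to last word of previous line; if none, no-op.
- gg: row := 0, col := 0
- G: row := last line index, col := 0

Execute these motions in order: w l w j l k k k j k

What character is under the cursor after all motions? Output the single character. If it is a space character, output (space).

After 1 (w): row=0 col=3 char='d'
After 2 (l): row=0 col=4 char='o'
After 3 (w): row=0 col=7 char='s'
After 4 (j): row=1 col=7 char='i'
After 5 (l): row=1 col=8 char='x'
After 6 (k): row=0 col=8 char='n'
After 7 (k): row=0 col=8 char='n'
After 8 (k): row=0 col=8 char='n'
After 9 (j): row=1 col=8 char='x'
After 10 (k): row=0 col=8 char='n'

Answer: n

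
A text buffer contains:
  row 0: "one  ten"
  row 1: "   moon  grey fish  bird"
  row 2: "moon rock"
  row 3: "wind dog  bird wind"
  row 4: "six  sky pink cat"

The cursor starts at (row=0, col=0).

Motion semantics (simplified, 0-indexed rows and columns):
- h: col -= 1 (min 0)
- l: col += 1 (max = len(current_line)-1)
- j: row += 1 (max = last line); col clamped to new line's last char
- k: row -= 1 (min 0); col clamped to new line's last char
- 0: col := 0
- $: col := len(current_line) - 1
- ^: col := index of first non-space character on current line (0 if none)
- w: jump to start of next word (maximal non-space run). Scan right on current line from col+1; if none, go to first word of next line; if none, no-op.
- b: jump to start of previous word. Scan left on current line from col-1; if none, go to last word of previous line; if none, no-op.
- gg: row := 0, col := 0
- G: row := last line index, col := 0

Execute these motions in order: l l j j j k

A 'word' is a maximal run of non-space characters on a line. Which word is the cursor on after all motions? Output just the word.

Answer: moon

Derivation:
After 1 (l): row=0 col=1 char='n'
After 2 (l): row=0 col=2 char='e'
After 3 (j): row=1 col=2 char='_'
After 4 (j): row=2 col=2 char='o'
After 5 (j): row=3 col=2 char='n'
After 6 (k): row=2 col=2 char='o'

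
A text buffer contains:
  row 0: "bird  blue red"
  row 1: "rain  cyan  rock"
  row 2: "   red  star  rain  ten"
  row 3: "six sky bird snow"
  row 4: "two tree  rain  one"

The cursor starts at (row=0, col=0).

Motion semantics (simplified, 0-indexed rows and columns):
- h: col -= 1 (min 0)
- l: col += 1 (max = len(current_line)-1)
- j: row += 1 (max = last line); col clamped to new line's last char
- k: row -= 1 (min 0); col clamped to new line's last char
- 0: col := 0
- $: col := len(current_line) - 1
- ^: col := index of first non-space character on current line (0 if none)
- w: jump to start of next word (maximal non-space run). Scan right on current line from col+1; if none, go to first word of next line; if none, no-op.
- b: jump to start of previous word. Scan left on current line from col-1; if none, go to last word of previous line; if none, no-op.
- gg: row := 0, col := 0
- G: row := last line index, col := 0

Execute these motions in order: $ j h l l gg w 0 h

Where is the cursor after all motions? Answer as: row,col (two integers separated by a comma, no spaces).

Answer: 0,0

Derivation:
After 1 ($): row=0 col=13 char='d'
After 2 (j): row=1 col=13 char='o'
After 3 (h): row=1 col=12 char='r'
After 4 (l): row=1 col=13 char='o'
After 5 (l): row=1 col=14 char='c'
After 6 (gg): row=0 col=0 char='b'
After 7 (w): row=0 col=6 char='b'
After 8 (0): row=0 col=0 char='b'
After 9 (h): row=0 col=0 char='b'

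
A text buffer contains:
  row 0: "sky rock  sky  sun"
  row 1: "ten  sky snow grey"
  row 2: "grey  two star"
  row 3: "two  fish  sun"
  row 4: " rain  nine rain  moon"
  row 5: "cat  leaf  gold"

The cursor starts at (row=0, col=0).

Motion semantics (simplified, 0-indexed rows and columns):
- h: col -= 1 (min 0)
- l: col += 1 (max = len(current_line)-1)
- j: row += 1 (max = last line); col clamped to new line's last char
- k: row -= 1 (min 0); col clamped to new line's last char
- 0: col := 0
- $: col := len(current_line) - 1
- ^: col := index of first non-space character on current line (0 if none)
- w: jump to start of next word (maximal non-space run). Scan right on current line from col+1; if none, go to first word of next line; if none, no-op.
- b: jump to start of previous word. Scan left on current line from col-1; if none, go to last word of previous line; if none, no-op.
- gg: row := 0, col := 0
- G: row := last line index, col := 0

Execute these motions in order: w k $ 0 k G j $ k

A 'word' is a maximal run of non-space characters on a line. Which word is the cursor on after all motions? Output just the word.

After 1 (w): row=0 col=4 char='r'
After 2 (k): row=0 col=4 char='r'
After 3 ($): row=0 col=17 char='n'
After 4 (0): row=0 col=0 char='s'
After 5 (k): row=0 col=0 char='s'
After 6 (G): row=5 col=0 char='c'
After 7 (j): row=5 col=0 char='c'
After 8 ($): row=5 col=14 char='d'
After 9 (k): row=4 col=14 char='i'

Answer: rain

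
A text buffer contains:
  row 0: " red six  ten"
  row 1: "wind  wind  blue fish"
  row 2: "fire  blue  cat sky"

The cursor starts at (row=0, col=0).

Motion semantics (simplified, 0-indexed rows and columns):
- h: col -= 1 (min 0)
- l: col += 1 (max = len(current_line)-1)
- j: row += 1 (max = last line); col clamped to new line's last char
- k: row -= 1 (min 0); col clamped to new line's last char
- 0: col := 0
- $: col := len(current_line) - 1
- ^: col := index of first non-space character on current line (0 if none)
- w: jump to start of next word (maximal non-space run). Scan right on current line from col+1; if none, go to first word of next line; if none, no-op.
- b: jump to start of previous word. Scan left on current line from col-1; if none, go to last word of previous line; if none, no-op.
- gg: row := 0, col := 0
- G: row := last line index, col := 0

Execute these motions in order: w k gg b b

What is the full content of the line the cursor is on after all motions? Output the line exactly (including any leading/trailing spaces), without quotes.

Answer:  red six  ten

Derivation:
After 1 (w): row=0 col=1 char='r'
After 2 (k): row=0 col=1 char='r'
After 3 (gg): row=0 col=0 char='_'
After 4 (b): row=0 col=0 char='_'
After 5 (b): row=0 col=0 char='_'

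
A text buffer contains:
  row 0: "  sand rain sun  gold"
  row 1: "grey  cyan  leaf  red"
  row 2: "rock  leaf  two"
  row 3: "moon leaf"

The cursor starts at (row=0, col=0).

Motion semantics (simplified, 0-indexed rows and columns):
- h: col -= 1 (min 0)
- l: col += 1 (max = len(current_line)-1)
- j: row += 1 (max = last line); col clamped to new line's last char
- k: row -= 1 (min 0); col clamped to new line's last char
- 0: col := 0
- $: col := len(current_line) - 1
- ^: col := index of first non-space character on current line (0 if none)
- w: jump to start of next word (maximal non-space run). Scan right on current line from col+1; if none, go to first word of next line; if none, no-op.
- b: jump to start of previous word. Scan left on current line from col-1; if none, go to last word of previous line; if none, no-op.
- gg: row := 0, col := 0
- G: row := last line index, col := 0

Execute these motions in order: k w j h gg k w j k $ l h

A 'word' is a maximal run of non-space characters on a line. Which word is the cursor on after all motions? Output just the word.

Answer: gold

Derivation:
After 1 (k): row=0 col=0 char='_'
After 2 (w): row=0 col=2 char='s'
After 3 (j): row=1 col=2 char='e'
After 4 (h): row=1 col=1 char='r'
After 5 (gg): row=0 col=0 char='_'
After 6 (k): row=0 col=0 char='_'
After 7 (w): row=0 col=2 char='s'
After 8 (j): row=1 col=2 char='e'
After 9 (k): row=0 col=2 char='s'
After 10 ($): row=0 col=20 char='d'
After 11 (l): row=0 col=20 char='d'
After 12 (h): row=0 col=19 char='l'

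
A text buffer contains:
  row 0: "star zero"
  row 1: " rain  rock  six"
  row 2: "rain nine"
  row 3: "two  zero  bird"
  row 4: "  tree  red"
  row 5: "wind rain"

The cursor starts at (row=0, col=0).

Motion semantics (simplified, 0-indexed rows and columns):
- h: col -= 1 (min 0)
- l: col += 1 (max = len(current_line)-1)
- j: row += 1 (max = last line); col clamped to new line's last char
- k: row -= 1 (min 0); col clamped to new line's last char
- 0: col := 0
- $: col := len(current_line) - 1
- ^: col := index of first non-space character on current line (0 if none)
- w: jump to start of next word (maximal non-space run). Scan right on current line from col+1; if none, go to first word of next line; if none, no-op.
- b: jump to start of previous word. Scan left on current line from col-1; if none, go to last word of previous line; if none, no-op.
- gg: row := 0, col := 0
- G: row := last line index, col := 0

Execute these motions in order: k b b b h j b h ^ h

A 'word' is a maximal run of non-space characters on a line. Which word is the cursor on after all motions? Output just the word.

Answer: star

Derivation:
After 1 (k): row=0 col=0 char='s'
After 2 (b): row=0 col=0 char='s'
After 3 (b): row=0 col=0 char='s'
After 4 (b): row=0 col=0 char='s'
After 5 (h): row=0 col=0 char='s'
After 6 (j): row=1 col=0 char='_'
After 7 (b): row=0 col=5 char='z'
After 8 (h): row=0 col=4 char='_'
After 9 (^): row=0 col=0 char='s'
After 10 (h): row=0 col=0 char='s'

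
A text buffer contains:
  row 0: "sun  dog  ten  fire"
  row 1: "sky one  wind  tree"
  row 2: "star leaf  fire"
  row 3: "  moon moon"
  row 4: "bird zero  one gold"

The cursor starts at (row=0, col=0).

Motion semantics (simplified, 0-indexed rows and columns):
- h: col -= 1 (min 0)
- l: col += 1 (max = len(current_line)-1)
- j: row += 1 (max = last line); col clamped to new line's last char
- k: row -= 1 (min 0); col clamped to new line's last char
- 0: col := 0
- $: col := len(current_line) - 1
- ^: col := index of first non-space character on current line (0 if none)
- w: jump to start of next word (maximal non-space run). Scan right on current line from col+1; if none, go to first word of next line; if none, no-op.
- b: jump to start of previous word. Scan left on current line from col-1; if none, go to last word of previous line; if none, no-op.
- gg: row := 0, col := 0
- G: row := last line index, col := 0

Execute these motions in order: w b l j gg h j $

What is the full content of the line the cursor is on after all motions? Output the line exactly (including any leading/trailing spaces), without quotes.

After 1 (w): row=0 col=5 char='d'
After 2 (b): row=0 col=0 char='s'
After 3 (l): row=0 col=1 char='u'
After 4 (j): row=1 col=1 char='k'
After 5 (gg): row=0 col=0 char='s'
After 6 (h): row=0 col=0 char='s'
After 7 (j): row=1 col=0 char='s'
After 8 ($): row=1 col=18 char='e'

Answer: sky one  wind  tree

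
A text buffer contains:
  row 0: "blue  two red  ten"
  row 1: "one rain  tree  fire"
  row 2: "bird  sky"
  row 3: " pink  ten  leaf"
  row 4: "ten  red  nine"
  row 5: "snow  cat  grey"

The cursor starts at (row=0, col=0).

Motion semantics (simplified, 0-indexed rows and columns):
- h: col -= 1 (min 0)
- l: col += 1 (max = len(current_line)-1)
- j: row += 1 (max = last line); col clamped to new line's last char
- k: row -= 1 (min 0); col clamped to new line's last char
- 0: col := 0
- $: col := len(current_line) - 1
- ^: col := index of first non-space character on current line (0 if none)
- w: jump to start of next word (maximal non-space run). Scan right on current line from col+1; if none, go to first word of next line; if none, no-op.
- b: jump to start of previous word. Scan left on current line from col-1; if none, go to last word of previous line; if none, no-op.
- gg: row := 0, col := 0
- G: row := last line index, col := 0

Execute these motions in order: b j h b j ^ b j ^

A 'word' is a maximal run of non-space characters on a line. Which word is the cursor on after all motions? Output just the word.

After 1 (b): row=0 col=0 char='b'
After 2 (j): row=1 col=0 char='o'
After 3 (h): row=1 col=0 char='o'
After 4 (b): row=0 col=15 char='t'
After 5 (j): row=1 col=15 char='_'
After 6 (^): row=1 col=0 char='o'
After 7 (b): row=0 col=15 char='t'
After 8 (j): row=1 col=15 char='_'
After 9 (^): row=1 col=0 char='o'

Answer: one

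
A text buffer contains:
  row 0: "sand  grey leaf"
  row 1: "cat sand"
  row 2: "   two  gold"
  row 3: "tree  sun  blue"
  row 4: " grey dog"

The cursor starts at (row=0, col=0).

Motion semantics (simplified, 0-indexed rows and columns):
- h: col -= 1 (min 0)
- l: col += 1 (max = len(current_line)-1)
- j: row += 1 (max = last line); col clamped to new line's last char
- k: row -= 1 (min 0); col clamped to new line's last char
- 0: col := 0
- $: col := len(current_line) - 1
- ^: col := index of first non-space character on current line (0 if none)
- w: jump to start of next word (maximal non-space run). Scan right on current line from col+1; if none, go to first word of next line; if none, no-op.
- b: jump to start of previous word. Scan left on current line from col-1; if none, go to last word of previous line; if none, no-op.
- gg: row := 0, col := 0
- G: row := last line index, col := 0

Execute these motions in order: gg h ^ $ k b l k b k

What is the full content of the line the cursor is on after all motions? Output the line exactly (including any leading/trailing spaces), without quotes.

Answer: sand  grey leaf

Derivation:
After 1 (gg): row=0 col=0 char='s'
After 2 (h): row=0 col=0 char='s'
After 3 (^): row=0 col=0 char='s'
After 4 ($): row=0 col=14 char='f'
After 5 (k): row=0 col=14 char='f'
After 6 (b): row=0 col=11 char='l'
After 7 (l): row=0 col=12 char='e'
After 8 (k): row=0 col=12 char='e'
After 9 (b): row=0 col=11 char='l'
After 10 (k): row=0 col=11 char='l'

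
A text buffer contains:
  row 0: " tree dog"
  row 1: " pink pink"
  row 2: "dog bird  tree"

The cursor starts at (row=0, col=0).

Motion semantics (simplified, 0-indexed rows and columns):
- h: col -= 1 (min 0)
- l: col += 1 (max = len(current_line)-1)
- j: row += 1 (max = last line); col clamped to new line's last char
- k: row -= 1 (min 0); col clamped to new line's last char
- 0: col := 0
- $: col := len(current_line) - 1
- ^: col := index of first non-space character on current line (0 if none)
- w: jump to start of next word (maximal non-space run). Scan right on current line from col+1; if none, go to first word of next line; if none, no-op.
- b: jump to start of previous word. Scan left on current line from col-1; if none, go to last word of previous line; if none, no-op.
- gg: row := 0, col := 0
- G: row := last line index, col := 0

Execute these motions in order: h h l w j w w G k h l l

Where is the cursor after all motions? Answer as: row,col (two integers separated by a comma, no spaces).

After 1 (h): row=0 col=0 char='_'
After 2 (h): row=0 col=0 char='_'
After 3 (l): row=0 col=1 char='t'
After 4 (w): row=0 col=6 char='d'
After 5 (j): row=1 col=6 char='p'
After 6 (w): row=2 col=0 char='d'
After 7 (w): row=2 col=4 char='b'
After 8 (G): row=2 col=0 char='d'
After 9 (k): row=1 col=0 char='_'
After 10 (h): row=1 col=0 char='_'
After 11 (l): row=1 col=1 char='p'
After 12 (l): row=1 col=2 char='i'

Answer: 1,2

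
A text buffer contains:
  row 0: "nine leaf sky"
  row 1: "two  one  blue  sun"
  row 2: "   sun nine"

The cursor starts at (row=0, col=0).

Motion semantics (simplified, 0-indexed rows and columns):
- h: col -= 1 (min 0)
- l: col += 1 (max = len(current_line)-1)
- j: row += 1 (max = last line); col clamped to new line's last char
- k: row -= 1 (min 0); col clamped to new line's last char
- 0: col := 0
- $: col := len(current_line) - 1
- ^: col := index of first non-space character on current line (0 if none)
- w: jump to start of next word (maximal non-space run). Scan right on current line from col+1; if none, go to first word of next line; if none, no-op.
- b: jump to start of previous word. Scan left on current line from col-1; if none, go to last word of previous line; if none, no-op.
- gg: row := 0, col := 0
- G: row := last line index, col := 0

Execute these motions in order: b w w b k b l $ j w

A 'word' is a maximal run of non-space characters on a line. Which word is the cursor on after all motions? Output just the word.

After 1 (b): row=0 col=0 char='n'
After 2 (w): row=0 col=5 char='l'
After 3 (w): row=0 col=10 char='s'
After 4 (b): row=0 col=5 char='l'
After 5 (k): row=0 col=5 char='l'
After 6 (b): row=0 col=0 char='n'
After 7 (l): row=0 col=1 char='i'
After 8 ($): row=0 col=12 char='y'
After 9 (j): row=1 col=12 char='u'
After 10 (w): row=1 col=16 char='s'

Answer: sun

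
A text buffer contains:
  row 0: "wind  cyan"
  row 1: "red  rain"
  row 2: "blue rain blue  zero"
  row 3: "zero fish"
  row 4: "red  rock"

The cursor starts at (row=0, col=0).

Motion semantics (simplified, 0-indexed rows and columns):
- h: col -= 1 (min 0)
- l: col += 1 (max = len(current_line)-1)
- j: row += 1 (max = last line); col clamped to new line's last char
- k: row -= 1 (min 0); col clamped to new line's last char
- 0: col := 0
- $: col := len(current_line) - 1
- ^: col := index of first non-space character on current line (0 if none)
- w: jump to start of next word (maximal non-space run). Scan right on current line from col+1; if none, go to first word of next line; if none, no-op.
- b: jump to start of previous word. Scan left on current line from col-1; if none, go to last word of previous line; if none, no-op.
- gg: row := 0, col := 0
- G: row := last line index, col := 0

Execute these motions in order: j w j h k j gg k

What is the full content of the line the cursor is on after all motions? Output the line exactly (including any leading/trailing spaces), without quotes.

After 1 (j): row=1 col=0 char='r'
After 2 (w): row=1 col=5 char='r'
After 3 (j): row=2 col=5 char='r'
After 4 (h): row=2 col=4 char='_'
After 5 (k): row=1 col=4 char='_'
After 6 (j): row=2 col=4 char='_'
After 7 (gg): row=0 col=0 char='w'
After 8 (k): row=0 col=0 char='w'

Answer: wind  cyan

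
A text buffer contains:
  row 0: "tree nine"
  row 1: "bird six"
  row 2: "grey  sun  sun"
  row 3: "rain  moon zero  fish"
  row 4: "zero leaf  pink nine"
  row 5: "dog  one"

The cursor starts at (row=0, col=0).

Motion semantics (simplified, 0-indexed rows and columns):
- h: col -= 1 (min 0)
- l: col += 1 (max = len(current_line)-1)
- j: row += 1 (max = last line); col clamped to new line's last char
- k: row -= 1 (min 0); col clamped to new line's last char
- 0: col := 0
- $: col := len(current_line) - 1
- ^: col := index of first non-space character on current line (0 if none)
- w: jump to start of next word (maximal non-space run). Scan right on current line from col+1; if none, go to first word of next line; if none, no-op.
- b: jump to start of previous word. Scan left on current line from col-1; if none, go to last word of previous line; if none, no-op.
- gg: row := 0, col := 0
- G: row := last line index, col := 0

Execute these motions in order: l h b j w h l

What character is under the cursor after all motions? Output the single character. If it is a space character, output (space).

After 1 (l): row=0 col=1 char='r'
After 2 (h): row=0 col=0 char='t'
After 3 (b): row=0 col=0 char='t'
After 4 (j): row=1 col=0 char='b'
After 5 (w): row=1 col=5 char='s'
After 6 (h): row=1 col=4 char='_'
After 7 (l): row=1 col=5 char='s'

Answer: s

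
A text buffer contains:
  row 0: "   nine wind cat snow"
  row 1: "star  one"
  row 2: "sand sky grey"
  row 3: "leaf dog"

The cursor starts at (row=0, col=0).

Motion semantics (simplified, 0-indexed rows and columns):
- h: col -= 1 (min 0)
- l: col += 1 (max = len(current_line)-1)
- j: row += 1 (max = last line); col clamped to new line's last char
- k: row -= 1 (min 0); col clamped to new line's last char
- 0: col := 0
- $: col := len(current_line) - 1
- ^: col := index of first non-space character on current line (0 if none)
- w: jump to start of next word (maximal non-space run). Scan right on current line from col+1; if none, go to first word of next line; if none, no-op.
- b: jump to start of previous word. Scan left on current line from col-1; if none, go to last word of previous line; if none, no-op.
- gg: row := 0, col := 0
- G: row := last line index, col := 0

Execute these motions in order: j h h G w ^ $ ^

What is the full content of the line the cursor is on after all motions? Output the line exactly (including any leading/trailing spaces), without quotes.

Answer: leaf dog

Derivation:
After 1 (j): row=1 col=0 char='s'
After 2 (h): row=1 col=0 char='s'
After 3 (h): row=1 col=0 char='s'
After 4 (G): row=3 col=0 char='l'
After 5 (w): row=3 col=5 char='d'
After 6 (^): row=3 col=0 char='l'
After 7 ($): row=3 col=7 char='g'
After 8 (^): row=3 col=0 char='l'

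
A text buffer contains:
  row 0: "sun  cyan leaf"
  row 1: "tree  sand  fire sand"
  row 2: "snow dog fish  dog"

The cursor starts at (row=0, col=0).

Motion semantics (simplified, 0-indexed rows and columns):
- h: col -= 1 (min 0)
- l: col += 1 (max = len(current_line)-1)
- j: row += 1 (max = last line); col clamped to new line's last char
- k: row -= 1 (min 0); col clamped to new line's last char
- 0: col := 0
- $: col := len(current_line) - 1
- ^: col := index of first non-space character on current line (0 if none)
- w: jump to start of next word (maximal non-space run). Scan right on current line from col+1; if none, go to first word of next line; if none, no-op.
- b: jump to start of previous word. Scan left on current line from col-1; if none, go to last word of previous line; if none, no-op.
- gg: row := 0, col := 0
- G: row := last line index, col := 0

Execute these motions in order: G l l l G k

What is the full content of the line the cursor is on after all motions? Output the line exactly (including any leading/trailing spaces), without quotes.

After 1 (G): row=2 col=0 char='s'
After 2 (l): row=2 col=1 char='n'
After 3 (l): row=2 col=2 char='o'
After 4 (l): row=2 col=3 char='w'
After 5 (G): row=2 col=0 char='s'
After 6 (k): row=1 col=0 char='t'

Answer: tree  sand  fire sand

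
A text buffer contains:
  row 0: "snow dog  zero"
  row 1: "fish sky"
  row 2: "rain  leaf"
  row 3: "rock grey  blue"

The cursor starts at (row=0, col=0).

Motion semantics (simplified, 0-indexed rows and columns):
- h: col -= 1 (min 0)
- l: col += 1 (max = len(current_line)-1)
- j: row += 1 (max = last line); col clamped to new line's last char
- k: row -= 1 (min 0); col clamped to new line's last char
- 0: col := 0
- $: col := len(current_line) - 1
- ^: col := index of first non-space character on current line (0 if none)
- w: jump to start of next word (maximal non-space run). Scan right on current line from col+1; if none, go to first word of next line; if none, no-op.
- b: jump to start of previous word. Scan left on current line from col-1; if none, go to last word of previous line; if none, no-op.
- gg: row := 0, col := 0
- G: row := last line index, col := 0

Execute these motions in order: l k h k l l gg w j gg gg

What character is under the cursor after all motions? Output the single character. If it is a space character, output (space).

Answer: s

Derivation:
After 1 (l): row=0 col=1 char='n'
After 2 (k): row=0 col=1 char='n'
After 3 (h): row=0 col=0 char='s'
After 4 (k): row=0 col=0 char='s'
After 5 (l): row=0 col=1 char='n'
After 6 (l): row=0 col=2 char='o'
After 7 (gg): row=0 col=0 char='s'
After 8 (w): row=0 col=5 char='d'
After 9 (j): row=1 col=5 char='s'
After 10 (gg): row=0 col=0 char='s'
After 11 (gg): row=0 col=0 char='s'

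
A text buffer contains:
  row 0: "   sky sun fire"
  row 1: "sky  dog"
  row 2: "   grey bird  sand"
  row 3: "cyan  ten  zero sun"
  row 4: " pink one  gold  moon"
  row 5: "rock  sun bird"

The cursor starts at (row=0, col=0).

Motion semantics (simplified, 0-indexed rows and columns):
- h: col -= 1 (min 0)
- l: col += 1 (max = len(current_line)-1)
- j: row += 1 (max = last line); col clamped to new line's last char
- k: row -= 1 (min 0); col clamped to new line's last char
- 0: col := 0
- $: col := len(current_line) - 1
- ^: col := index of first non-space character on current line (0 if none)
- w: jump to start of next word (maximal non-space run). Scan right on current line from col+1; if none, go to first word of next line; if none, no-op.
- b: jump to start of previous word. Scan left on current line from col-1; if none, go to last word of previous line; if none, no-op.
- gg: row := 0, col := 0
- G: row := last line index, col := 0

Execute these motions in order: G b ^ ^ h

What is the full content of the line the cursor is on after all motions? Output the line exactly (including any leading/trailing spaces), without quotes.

After 1 (G): row=5 col=0 char='r'
After 2 (b): row=4 col=17 char='m'
After 3 (^): row=4 col=1 char='p'
After 4 (^): row=4 col=1 char='p'
After 5 (h): row=4 col=0 char='_'

Answer:  pink one  gold  moon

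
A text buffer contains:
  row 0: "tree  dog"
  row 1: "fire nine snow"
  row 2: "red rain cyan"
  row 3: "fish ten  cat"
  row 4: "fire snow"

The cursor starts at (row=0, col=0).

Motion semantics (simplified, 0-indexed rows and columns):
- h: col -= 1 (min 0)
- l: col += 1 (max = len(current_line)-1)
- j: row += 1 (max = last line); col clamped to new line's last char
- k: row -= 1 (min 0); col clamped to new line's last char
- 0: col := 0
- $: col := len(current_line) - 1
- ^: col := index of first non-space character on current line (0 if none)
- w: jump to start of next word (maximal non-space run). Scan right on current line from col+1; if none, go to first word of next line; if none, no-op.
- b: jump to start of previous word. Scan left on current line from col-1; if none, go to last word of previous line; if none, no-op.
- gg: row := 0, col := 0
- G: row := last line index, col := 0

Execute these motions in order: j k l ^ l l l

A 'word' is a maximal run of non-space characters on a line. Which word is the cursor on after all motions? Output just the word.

After 1 (j): row=1 col=0 char='f'
After 2 (k): row=0 col=0 char='t'
After 3 (l): row=0 col=1 char='r'
After 4 (^): row=0 col=0 char='t'
After 5 (l): row=0 col=1 char='r'
After 6 (l): row=0 col=2 char='e'
After 7 (l): row=0 col=3 char='e'

Answer: tree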